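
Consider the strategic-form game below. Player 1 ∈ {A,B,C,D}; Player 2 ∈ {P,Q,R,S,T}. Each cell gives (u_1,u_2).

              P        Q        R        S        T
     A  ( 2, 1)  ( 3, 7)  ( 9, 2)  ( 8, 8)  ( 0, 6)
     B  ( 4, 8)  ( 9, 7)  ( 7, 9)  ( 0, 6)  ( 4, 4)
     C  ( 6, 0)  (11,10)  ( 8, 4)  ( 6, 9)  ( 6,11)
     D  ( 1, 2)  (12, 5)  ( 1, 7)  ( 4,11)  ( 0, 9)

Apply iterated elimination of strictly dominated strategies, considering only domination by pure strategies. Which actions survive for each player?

IESDS → P1:{A,C,D} P2:{Q,S,T}

P1 drop B (C beats it: P:6>4 Q:11>9 R:8>7 S:6>0 T:6>4)
P2 drop P (Q beats it: A:7>1 C:10>0 D:5>2)
P2 drop R (S beats it: A:8>2 C:9>4 D:11>7)
P1→{A,C,D} P2→{Q,S,T}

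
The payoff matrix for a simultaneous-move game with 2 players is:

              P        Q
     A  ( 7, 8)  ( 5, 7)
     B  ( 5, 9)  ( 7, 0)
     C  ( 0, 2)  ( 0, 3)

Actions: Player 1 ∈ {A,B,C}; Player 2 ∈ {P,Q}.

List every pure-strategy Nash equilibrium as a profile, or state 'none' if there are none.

NE set: (A,P)

(A,P): NE
(A,Q): not NE [P1→B gives 7>5; P2→P gives 8>7]
(B,P): not NE [P1→A gives 7>5]
(B,Q): not NE [P2→P gives 9>0]
(C,P): not NE [P1→A gives 7>0; P2→Q gives 3>2]
(C,Q): not NE [P1→B gives 7>0]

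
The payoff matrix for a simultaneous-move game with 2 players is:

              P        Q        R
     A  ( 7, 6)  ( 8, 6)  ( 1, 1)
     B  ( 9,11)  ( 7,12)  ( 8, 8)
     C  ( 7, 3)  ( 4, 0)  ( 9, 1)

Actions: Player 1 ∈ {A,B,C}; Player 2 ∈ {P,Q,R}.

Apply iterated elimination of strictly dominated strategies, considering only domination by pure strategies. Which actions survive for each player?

P2 drop R (P beats it: A:6>1 B:11>8 C:3>1)
P1 drop C (B beats it: P:9>7 Q:7>4)
P1→{A,B} P2→{P,Q}

Remaining: P1:{A,B} P2:{P,Q}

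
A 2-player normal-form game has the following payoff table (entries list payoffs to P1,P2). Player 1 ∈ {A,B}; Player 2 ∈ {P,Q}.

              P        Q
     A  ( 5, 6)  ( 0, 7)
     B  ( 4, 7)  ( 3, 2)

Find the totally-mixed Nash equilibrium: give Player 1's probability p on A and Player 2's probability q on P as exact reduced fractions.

p=5/6, q=3/4

P1 indiff ⇒ q·5+(1-q)·0 = q·4+(1-q)·3 ⇒ q(1) = (1-q)(3) ⇒ q = 3/4
P2 indiff ⇒ p·6+(1-p)·7 = p·7+(1-p)·2 ⇒ p(-1) = (1-p)(-5) ⇒ p = 5/6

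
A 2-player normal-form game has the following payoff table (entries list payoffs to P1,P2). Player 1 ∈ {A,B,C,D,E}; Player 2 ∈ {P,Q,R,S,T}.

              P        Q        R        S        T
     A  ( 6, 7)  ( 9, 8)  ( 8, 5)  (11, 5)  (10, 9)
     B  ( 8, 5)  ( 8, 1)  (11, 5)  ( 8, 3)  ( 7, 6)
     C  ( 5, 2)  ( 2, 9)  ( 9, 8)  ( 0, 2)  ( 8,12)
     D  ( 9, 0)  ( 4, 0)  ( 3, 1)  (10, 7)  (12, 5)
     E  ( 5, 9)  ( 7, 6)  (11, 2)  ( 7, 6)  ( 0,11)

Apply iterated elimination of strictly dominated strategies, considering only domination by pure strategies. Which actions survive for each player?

P2 drop P (T beats it: A:9>7 B:6>5 C:12>2 D:5>0 E:11>9)
P2 drop Q (T beats it: A:9>8 B:6>1 C:12>9 D:5>0 E:11>6)
P2 drop R (T beats it: A:9>5 B:6>5 C:12>8 D:5>1 E:11>2)
P1 drop B (A beats it: S:11>8 T:10>7)
P1 drop C (A beats it: S:11>0 T:10>8)
P1 drop E (A beats it: S:11>7 T:10>0)
P1→{A,D} P2→{S,T}

Survivors P1:{A,D} P2:{S,T}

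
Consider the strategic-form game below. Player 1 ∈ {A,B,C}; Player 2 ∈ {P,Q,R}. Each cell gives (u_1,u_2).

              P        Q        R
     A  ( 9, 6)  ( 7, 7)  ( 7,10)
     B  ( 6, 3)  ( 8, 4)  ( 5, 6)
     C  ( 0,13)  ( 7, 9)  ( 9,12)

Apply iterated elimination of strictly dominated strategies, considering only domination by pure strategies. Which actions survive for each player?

P2 drop Q (R beats it: A:10>7 B:6>4 C:12>9)
P1 drop B (A beats it: P:9>6 R:7>5)
P1→{A,C} P2→{P,R}

Survivors P1:{A,C} P2:{P,R}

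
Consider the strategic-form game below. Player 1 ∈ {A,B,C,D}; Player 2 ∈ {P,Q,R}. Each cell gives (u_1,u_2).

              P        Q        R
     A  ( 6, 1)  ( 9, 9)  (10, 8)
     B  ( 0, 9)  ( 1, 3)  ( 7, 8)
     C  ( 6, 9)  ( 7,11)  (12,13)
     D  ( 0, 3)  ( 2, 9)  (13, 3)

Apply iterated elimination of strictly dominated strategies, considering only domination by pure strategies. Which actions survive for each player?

P1 drop B (A beats it: P:6>0 Q:9>1 R:10>7)
P2 drop P (Q beats it: A:9>1 C:11>9 D:9>3)
P1→{A,C,D} P2→{Q,R}

IESDS → P1:{A,C,D} P2:{Q,R}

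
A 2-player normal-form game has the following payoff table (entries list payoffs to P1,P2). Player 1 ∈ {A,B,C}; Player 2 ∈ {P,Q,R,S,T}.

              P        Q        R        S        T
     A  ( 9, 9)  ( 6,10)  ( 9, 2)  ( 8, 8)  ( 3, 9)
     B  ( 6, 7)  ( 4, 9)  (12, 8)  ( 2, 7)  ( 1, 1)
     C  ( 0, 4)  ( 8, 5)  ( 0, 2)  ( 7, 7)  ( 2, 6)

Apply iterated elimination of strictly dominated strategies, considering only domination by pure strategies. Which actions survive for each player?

Remaining: P1:{A,C} P2:{Q,S,T}

P2 drop P (Q beats it: A:10>9 B:9>7 C:5>4)
P2 drop R (Q beats it: A:10>2 B:9>8 C:5>2)
P1 drop B (A beats it: Q:6>4 S:8>2 T:3>1)
P1→{A,C} P2→{Q,S,T}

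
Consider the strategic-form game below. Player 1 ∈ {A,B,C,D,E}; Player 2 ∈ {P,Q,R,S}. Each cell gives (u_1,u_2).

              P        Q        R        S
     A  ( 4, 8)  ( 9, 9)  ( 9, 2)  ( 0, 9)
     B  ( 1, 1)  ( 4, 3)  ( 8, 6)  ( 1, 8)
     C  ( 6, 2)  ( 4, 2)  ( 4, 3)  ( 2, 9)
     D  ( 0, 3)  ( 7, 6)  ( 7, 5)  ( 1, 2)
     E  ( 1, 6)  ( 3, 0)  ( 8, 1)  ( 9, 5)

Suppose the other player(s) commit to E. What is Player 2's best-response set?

u_2(P vs E) = 6
u_2(Q vs E) = 0
u_2(R vs E) = 1
u_2(S vs E) = 5
max payoff 6 at {P}

argmax u_2 = {P}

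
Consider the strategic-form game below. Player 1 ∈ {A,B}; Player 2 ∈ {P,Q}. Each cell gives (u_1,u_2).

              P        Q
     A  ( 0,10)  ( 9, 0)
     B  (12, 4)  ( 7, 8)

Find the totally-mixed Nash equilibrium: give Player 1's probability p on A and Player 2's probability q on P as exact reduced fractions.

P1 indiff ⇒ q·0+(1-q)·9 = q·12+(1-q)·7 ⇒ q(-12) = (1-q)(-2) ⇒ q = 1/7
P2 indiff ⇒ p·10+(1-p)·4 = p·0+(1-p)·8 ⇒ p(10) = (1-p)(4) ⇒ p = 2/7

P1 mixes 2/7 on A; P2 mixes 1/7 on P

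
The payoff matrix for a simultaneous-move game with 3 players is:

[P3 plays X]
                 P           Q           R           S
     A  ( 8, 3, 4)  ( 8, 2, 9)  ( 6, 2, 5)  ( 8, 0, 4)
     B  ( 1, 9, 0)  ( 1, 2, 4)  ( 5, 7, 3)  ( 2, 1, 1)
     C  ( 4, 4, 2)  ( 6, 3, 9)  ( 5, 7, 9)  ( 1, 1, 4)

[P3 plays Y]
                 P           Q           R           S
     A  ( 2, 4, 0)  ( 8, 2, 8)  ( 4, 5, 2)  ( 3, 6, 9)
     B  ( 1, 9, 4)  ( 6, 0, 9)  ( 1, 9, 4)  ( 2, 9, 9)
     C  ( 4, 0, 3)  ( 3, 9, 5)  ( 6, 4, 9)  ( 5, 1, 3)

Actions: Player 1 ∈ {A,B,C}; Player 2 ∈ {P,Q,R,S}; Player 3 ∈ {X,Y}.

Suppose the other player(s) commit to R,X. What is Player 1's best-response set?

u_1(A vs R,X) = 6
u_1(B vs R,X) = 5
u_1(C vs R,X) = 5
max payoff 6 at {A}

argmax u_1 = {A}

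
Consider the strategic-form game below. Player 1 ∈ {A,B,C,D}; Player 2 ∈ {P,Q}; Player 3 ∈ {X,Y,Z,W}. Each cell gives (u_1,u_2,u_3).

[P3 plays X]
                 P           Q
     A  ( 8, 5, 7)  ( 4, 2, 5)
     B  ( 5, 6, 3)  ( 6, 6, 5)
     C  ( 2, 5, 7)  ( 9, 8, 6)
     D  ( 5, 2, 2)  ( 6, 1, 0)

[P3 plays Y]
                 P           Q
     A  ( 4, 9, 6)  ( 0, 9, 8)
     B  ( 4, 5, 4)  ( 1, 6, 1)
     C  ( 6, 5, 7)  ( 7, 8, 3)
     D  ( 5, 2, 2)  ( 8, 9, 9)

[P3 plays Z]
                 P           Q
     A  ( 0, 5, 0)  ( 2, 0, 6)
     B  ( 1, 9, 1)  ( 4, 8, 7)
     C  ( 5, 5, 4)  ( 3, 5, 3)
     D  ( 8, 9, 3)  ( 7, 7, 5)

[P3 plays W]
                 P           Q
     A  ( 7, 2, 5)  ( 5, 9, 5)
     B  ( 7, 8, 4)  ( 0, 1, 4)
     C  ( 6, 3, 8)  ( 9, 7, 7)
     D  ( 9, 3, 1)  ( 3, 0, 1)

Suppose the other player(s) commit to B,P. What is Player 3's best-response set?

u_3(X vs B,P) = 3
u_3(Y vs B,P) = 4
u_3(Z vs B,P) = 1
u_3(W vs B,P) = 4
max payoff 4 at {Y,W}

argmax u_3 = {Y,W}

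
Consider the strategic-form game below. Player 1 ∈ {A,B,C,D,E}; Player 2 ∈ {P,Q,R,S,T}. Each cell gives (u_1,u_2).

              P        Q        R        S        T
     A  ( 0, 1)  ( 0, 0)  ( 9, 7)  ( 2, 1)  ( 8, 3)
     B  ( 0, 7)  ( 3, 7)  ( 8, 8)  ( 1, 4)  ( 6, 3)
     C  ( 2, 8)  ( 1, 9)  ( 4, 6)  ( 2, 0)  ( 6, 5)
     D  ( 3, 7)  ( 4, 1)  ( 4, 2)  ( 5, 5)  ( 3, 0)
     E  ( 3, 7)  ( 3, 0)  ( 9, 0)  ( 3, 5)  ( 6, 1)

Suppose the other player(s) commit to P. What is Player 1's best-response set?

BR_1 = {D,E}

u_1(A vs P) = 0
u_1(B vs P) = 0
u_1(C vs P) = 2
u_1(D vs P) = 3
u_1(E vs P) = 3
max payoff 3 at {D,E}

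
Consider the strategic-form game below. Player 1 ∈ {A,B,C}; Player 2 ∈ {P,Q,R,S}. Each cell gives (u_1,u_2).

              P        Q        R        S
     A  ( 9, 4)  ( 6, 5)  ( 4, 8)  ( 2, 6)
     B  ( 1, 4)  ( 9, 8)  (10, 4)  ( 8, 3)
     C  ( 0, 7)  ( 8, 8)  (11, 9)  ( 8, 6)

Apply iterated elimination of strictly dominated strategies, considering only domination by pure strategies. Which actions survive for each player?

P2 drop P (Q beats it: A:5>4 B:8>4 C:8>7)
P1 drop A (B beats it: Q:9>6 R:10>4 S:8>2)
P2 drop S (Q beats it: B:8>3 C:8>6)
P1→{B,C} P2→{Q,R}

IESDS → P1:{B,C} P2:{Q,R}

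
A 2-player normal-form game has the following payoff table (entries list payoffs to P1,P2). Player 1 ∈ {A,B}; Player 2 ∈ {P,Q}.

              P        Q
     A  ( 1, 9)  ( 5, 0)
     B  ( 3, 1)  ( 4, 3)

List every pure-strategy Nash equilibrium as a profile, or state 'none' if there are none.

(A,P): not NE [P1→B gives 3>1]
(A,Q): not NE [P2→P gives 9>0]
(B,P): not NE [P2→Q gives 3>1]
(B,Q): not NE [P1→A gives 5>4]

PSNE: ∅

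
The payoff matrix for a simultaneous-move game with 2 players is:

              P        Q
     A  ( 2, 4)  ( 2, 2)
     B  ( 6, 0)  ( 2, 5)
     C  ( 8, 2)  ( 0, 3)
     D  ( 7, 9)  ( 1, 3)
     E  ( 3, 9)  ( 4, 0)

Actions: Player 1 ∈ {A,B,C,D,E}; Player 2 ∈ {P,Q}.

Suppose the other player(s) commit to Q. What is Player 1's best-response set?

u_1(A vs Q) = 2
u_1(B vs Q) = 2
u_1(C vs Q) = 0
u_1(D vs Q) = 1
u_1(E vs Q) = 4
max payoff 4 at {E}

argmax u_1 = {E}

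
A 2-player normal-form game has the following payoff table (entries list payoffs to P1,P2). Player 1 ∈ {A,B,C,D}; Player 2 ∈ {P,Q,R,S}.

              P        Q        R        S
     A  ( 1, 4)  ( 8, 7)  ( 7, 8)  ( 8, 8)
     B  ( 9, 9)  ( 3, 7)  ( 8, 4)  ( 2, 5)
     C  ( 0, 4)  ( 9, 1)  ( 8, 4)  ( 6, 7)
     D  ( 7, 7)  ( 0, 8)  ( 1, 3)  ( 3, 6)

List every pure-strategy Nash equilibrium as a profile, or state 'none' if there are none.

(A,P): not NE [P1→B gives 9>1; P2→S gives 8>4]
(A,Q): not NE [P1→C gives 9>8; P2→S gives 8>7]
(A,R): not NE [P1→C gives 8>7]
(A,S): NE
(B,P): NE
(B,Q): not NE [P1→C gives 9>3; P2→P gives 9>7]
(B,R): not NE [P2→P gives 9>4]
(B,S): not NE [P1→A gives 8>2; P2→P gives 9>5]
(C,P): not NE [P1→B gives 9>0; P2→S gives 7>4]
(C,Q): not NE [P2→S gives 7>1]
(C,R): not NE [P2→S gives 7>4]
(C,S): not NE [P1→A gives 8>6]
(D,P): not NE [P1→B gives 9>7; P2→Q gives 8>7]
(D,Q): not NE [P1→C gives 9>0]
(D,R): not NE [P1→C gives 8>1; P2→Q gives 8>3]
(D,S): not NE [P1→A gives 8>3; P2→Q gives 8>6]

NE set: (A,S), (B,P)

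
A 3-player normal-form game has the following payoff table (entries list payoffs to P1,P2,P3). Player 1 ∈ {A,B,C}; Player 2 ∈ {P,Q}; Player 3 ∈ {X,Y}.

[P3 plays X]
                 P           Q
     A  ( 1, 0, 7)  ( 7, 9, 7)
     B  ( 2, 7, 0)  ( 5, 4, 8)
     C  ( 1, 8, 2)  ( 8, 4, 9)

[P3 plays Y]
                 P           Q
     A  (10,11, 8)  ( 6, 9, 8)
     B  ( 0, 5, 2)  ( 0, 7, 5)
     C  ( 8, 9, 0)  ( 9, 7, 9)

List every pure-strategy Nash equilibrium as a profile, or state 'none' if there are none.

(A,P,X): not NE [P1→B gives 2>1; P2→Q gives 9>0; P3→Y gives 8>7]
(A,P,Y): NE
(A,Q,X): not NE [P1→C gives 8>7; P3→Y gives 8>7]
(A,Q,Y): not NE [P1→C gives 9>6; P2→P gives 11>9]
(B,P,X): not NE [P3→Y gives 2>0]
(B,P,Y): not NE [P1→A gives 10>0; P2→Q gives 7>5]
(B,Q,X): not NE [P1→C gives 8>5; P2→P gives 7>4]
(B,Q,Y): not NE [P1→C gives 9>0; P3→X gives 8>5]
(C,P,X): not NE [P1→B gives 2>1]
(C,P,Y): not NE [P1→A gives 10>8; P3→X gives 2>0]
(C,Q,X): not NE [P2→P gives 8>4]
(C,Q,Y): not NE [P2→P gives 9>7]

Nash profiles: (A,P,Y)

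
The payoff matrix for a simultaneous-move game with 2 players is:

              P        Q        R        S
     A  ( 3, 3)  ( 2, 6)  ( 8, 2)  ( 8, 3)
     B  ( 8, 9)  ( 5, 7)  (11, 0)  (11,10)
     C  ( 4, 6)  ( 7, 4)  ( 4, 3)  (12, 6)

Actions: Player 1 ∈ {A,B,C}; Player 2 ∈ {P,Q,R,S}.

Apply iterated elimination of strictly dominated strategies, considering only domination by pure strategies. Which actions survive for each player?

Remaining: P1:{B,C} P2:{P,S}

P1 drop A (B beats it: P:8>3 Q:5>2 R:11>8 S:11>8)
P2 drop Q (P beats it: B:9>7 C:6>4)
P2 drop R (P beats it: B:9>0 C:6>3)
P1→{B,C} P2→{P,S}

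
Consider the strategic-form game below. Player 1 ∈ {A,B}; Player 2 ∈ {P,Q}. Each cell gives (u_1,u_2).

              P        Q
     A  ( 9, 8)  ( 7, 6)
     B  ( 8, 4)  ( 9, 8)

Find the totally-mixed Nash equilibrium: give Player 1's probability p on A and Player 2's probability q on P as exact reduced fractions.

P1 mixes 2/3 on A; P2 mixes 2/3 on P

P1 indiff ⇒ q·9+(1-q)·7 = q·8+(1-q)·9 ⇒ q(1) = (1-q)(2) ⇒ q = 2/3
P2 indiff ⇒ p·8+(1-p)·4 = p·6+(1-p)·8 ⇒ p(2) = (1-p)(4) ⇒ p = 2/3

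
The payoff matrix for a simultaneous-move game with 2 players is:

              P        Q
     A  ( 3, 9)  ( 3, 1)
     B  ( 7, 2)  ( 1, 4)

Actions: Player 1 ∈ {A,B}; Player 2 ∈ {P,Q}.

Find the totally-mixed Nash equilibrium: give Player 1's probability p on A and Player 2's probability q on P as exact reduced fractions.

P1 indiff ⇒ q·3+(1-q)·3 = q·7+(1-q)·1 ⇒ q(-4) = (1-q)(-2) ⇒ q = 1/3
P2 indiff ⇒ p·9+(1-p)·2 = p·1+(1-p)·4 ⇒ p(8) = (1-p)(2) ⇒ p = 1/5

P1 mixes 1/5 on A; P2 mixes 1/3 on P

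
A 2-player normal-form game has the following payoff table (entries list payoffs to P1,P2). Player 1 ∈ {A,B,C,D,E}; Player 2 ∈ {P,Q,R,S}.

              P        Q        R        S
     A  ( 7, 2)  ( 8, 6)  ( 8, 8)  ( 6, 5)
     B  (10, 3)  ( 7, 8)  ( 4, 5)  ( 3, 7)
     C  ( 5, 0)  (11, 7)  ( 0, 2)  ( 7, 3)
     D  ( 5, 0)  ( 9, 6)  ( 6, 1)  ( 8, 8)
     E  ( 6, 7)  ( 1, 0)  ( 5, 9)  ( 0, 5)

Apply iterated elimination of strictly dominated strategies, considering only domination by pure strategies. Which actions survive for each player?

P1 drop E (A beats it: P:7>6 Q:8>1 R:8>5 S:6>0)
P2 drop P (Q beats it: A:6>2 B:8>3 C:7>0 D:6>0)
P1 drop B (A beats it: Q:8>7 R:8>4 S:6>3)
P1→{A,C,D} P2→{Q,R,S}

IESDS → P1:{A,C,D} P2:{Q,R,S}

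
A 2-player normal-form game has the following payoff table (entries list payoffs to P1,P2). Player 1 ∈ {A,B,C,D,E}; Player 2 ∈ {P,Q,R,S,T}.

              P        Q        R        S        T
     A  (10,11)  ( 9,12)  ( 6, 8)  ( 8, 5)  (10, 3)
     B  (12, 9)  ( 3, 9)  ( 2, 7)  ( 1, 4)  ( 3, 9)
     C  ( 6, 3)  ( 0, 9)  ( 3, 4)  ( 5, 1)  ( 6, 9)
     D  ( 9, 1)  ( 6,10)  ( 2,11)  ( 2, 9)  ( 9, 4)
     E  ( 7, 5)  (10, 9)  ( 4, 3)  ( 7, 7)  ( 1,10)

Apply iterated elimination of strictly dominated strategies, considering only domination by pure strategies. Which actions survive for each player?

P1 drop C (A beats it: P:10>6 Q:9>0 R:6>3 S:8>5 T:10>6)
P1 drop D (A beats it: P:10>9 Q:9>6 R:6>2 S:8>2 T:10>9)
P2 drop R (P beats it: A:11>8 B:9>7 E:5>3)
P2 drop S (Q beats it: A:12>5 B:9>4 E:9>7)
P1→{A,B,E} P2→{P,Q,T}

Survivors P1:{A,B,E} P2:{P,Q,T}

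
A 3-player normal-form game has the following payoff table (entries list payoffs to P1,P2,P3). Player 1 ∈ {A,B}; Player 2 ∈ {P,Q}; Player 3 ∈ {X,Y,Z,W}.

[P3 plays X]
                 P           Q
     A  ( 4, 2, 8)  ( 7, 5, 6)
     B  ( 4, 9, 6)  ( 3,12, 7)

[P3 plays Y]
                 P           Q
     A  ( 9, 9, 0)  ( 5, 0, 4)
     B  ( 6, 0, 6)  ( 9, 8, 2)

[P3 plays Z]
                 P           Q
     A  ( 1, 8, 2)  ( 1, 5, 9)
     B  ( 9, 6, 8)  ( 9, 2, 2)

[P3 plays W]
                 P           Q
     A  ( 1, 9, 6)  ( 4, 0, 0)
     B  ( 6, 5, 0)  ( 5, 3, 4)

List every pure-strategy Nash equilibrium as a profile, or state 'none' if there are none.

(A,P,X): not NE [P2→Q gives 5>2]
(A,P,Y): not NE [P3→X gives 8>0]
(A,P,Z): not NE [P1→B gives 9>1; P3→X gives 8>2]
(A,P,W): not NE [P1→B gives 6>1; P3→X gives 8>6]
(A,Q,X): not NE [P3→Z gives 9>6]
(A,Q,Y): not NE [P1→B gives 9>5; P2→P gives 9>0; P3→Z gives 9>4]
(A,Q,Z): not NE [P1→B gives 9>1; P2→P gives 8>5]
(A,Q,W): not NE [P1→B gives 5>4; P2→P gives 9>0; P3→Z gives 9>0]
(B,P,X): not NE [P2→Q gives 12>9; P3→Z gives 8>6]
(B,P,Y): not NE [P1→A gives 9>6; P2→Q gives 8>0; P3→Z gives 8>6]
(B,P,Z): NE
(B,P,W): not NE [P3→Z gives 8>0]
(B,Q,X): not NE [P1→A gives 7>3]
(B,Q,Y): not NE [P3→X gives 7>2]
(B,Q,Z): not NE [P2→P gives 6>2; P3→X gives 7>2]
(B,Q,W): not NE [P2→P gives 5>3; P3→X gives 7>4]

PSNE = {(B,P,Z)}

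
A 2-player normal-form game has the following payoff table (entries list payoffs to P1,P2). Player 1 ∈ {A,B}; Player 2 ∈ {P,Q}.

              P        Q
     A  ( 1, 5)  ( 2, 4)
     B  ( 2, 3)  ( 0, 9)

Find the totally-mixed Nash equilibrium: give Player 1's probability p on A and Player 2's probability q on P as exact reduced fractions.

P1 mixes 6/7 on A; P2 mixes 2/3 on P

P1 indiff ⇒ q·1+(1-q)·2 = q·2+(1-q)·0 ⇒ q(-1) = (1-q)(-2) ⇒ q = 2/3
P2 indiff ⇒ p·5+(1-p)·3 = p·4+(1-p)·9 ⇒ p(1) = (1-p)(6) ⇒ p = 6/7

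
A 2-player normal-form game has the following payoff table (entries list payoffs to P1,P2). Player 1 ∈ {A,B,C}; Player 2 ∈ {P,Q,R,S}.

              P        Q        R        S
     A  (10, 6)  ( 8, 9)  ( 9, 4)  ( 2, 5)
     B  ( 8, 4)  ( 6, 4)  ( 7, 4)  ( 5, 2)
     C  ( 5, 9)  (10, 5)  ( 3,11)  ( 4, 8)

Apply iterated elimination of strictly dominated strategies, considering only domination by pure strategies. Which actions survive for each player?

P2 drop S (P beats it: A:6>5 B:4>2 C:9>8)
P1 drop B (A beats it: P:10>8 Q:8>6 R:9>7)
P1→{A,C} P2→{P,Q,R}

Remaining: P1:{A,C} P2:{P,Q,R}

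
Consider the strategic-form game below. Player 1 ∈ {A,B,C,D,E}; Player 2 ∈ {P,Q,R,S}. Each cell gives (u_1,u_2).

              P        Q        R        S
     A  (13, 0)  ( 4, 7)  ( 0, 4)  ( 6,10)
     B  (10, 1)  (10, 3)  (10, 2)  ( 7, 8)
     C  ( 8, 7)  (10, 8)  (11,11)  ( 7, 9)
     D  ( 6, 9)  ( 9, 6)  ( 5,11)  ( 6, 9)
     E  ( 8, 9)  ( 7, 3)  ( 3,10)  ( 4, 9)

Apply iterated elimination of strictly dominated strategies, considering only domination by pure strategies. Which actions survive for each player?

P1 drop D (B beats it: P:10>6 Q:10>9 R:10>5 S:7>6)
P1 drop E (B beats it: P:10>8 Q:10>7 R:10>3 S:7>4)
P2 drop P (Q beats it: A:7>0 B:3>1 C:8>7)
P1 drop A (B beats it: Q:10>4 R:10>0 S:7>6)
P2 drop Q (S beats it: B:8>3 C:9>8)
P1→{B,C} P2→{R,S}

Survivors P1:{B,C} P2:{R,S}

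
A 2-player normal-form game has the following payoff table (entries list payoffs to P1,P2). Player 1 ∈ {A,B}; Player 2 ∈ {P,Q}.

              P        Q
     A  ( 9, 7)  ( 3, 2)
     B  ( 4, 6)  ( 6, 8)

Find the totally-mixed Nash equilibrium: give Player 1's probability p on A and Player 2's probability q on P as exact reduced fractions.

(p,q) = (2/7, 3/8)

P1 indiff ⇒ q·9+(1-q)·3 = q·4+(1-q)·6 ⇒ q(5) = (1-q)(3) ⇒ q = 3/8
P2 indiff ⇒ p·7+(1-p)·6 = p·2+(1-p)·8 ⇒ p(5) = (1-p)(2) ⇒ p = 2/7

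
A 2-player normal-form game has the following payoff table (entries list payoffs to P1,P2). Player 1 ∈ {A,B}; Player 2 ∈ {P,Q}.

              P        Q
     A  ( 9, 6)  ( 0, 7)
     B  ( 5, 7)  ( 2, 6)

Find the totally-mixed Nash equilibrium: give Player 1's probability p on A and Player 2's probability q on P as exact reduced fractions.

P1 indiff ⇒ q·9+(1-q)·0 = q·5+(1-q)·2 ⇒ q(4) = (1-q)(2) ⇒ q = 1/3
P2 indiff ⇒ p·6+(1-p)·7 = p·7+(1-p)·6 ⇒ p(-1) = (1-p)(-1) ⇒ p = 1/2

p=1/2, q=1/3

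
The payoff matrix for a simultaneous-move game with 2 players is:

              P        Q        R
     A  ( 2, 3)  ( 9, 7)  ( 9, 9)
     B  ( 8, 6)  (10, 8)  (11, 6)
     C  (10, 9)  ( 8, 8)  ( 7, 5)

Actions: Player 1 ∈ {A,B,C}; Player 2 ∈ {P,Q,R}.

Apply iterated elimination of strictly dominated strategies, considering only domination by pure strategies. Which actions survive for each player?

Survivors P1:{B,C} P2:{P,Q}

P1 drop A (B beats it: P:8>2 Q:10>9 R:11>9)
P2 drop R (Q beats it: B:8>6 C:8>5)
P1→{B,C} P2→{P,Q}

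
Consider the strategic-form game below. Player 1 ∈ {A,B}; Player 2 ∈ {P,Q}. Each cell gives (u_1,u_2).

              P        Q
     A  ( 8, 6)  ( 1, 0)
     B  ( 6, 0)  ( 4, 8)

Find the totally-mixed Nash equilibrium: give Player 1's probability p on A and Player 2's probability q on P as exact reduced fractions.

P1 indiff ⇒ q·8+(1-q)·1 = q·6+(1-q)·4 ⇒ q(2) = (1-q)(3) ⇒ q = 3/5
P2 indiff ⇒ p·6+(1-p)·0 = p·0+(1-p)·8 ⇒ p(6) = (1-p)(8) ⇒ p = 4/7

p=4/7, q=3/5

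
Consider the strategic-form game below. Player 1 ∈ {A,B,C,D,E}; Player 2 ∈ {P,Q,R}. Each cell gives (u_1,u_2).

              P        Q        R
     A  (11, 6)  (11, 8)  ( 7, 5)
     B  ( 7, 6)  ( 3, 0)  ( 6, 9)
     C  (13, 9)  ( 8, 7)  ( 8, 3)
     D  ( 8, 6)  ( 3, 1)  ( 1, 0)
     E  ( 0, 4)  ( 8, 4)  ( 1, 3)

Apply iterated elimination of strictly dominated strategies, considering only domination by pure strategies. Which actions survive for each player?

P1 drop B (A beats it: P:11>7 Q:11>3 R:7>6)
P1 drop D (A beats it: P:11>8 Q:11>3 R:7>1)
P1 drop E (A beats it: P:11>0 Q:11>8 R:7>1)
P2 drop R (P beats it: A:6>5 C:9>3)
P1→{A,C} P2→{P,Q}

Survivors P1:{A,C} P2:{P,Q}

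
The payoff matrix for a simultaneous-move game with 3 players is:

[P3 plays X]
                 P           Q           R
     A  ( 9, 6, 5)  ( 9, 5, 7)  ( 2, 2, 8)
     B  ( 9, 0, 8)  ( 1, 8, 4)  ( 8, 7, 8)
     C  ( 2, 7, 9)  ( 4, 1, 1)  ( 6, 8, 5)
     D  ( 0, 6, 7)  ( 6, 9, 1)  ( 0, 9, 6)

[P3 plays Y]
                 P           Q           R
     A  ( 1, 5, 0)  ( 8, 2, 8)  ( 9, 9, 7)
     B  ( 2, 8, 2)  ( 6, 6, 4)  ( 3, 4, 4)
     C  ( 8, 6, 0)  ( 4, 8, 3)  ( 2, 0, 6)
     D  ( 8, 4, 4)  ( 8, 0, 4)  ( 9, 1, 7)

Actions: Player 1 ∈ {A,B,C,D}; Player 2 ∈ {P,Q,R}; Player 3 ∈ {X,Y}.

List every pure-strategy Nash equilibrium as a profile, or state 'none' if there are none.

Nash profiles: (A,P,X)

(A,P,X): NE
(A,P,Y): not NE [P1→D gives 8>1; P2→R gives 9>5; P3→X gives 5>0]
(A,Q,X): not NE [P2→P gives 6>5; P3→Y gives 8>7]
(A,Q,Y): not NE [P2→R gives 9>2]
(A,R,X): not NE [P1→B gives 8>2; P2→P gives 6>2]
(A,R,Y): not NE [P3→X gives 8>7]
(B,P,X): not NE [P2→Q gives 8>0]
(B,P,Y): not NE [P1→D gives 8>2; P3→X gives 8>2]
(B,Q,X): not NE [P1→A gives 9>1]
(B,Q,Y): not NE [P1→D gives 8>6; P2→P gives 8>6]
(B,R,X): not NE [P2→Q gives 8>7]
(B,R,Y): not NE [P1→D gives 9>3; P2→P gives 8>4; P3→X gives 8>4]
(C,P,X): not NE [P1→B gives 9>2; P2→R gives 8>7]
(C,P,Y): not NE [P2→Q gives 8>6; P3→X gives 9>0]
(C,Q,X): not NE [P1→A gives 9>4; P2→R gives 8>1; P3→Y gives 3>1]
(C,Q,Y): not NE [P1→D gives 8>4]
(C,R,X): not NE [P1→B gives 8>6; P3→Y gives 6>5]
(C,R,Y): not NE [P1→D gives 9>2; P2→Q gives 8>0]
(D,P,X): not NE [P1→B gives 9>0; P2→R gives 9>6]
(D,P,Y): not NE [P3→X gives 7>4]
(D,Q,X): not NE [P1→A gives 9>6; P3→Y gives 4>1]
(D,Q,Y): not NE [P2→P gives 4>0]
(D,R,X): not NE [P1→B gives 8>0; P3→Y gives 7>6]
(D,R,Y): not NE [P2→P gives 4>1]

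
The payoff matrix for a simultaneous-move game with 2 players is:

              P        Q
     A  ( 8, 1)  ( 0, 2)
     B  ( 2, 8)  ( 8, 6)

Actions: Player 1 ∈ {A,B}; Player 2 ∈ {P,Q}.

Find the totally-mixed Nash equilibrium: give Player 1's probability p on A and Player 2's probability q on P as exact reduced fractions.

(p,q) = (2/3, 4/7)

P1 indiff ⇒ q·8+(1-q)·0 = q·2+(1-q)·8 ⇒ q(6) = (1-q)(8) ⇒ q = 4/7
P2 indiff ⇒ p·1+(1-p)·8 = p·2+(1-p)·6 ⇒ p(-1) = (1-p)(-2) ⇒ p = 2/3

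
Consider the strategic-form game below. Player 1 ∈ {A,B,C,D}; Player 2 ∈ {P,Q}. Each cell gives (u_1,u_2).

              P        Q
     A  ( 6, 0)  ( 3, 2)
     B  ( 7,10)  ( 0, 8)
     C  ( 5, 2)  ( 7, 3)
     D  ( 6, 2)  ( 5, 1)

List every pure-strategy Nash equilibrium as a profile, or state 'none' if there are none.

PSNE = {(B,P), (C,Q)}

(A,P): not NE [P1→B gives 7>6; P2→Q gives 2>0]
(A,Q): not NE [P1→C gives 7>3]
(B,P): NE
(B,Q): not NE [P1→C gives 7>0; P2→P gives 10>8]
(C,P): not NE [P1→B gives 7>5; P2→Q gives 3>2]
(C,Q): NE
(D,P): not NE [P1→B gives 7>6]
(D,Q): not NE [P1→C gives 7>5; P2→P gives 2>1]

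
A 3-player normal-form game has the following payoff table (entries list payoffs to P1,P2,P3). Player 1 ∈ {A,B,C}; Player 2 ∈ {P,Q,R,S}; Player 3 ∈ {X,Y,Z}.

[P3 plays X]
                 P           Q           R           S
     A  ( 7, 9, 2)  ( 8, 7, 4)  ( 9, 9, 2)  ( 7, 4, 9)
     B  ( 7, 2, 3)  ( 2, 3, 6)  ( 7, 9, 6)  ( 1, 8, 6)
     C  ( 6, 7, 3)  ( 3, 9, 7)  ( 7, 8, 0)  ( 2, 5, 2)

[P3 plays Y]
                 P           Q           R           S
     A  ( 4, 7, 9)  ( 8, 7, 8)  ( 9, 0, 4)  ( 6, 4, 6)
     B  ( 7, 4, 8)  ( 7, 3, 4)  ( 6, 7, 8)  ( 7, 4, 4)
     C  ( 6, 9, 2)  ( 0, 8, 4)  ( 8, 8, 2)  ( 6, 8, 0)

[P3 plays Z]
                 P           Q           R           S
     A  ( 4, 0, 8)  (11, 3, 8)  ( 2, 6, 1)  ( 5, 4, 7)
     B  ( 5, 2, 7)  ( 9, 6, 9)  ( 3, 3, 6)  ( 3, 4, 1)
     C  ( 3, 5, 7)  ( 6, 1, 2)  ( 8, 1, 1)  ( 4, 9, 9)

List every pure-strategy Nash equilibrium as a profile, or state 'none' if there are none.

PSNE = {(A,Q,Y)}

(A,P,X): not NE [P3→Y gives 9>2]
(A,P,Y): not NE [P1→B gives 7>4]
(A,P,Z): not NE [P1→B gives 5>4; P2→R gives 6>0; P3→Y gives 9>8]
(A,Q,X): not NE [P2→R gives 9>7; P3→Z gives 8>4]
(A,Q,Y): NE
(A,Q,Z): not NE [P2→R gives 6>3]
(A,R,X): not NE [P3→Y gives 4>2]
(A,R,Y): not NE [P2→Q gives 7>0]
(A,R,Z): not NE [P1→C gives 8>2; P3→Y gives 4>1]
(A,S,X): not NE [P2→R gives 9>4]
(A,S,Y): not NE [P1→B gives 7>6; P2→Q gives 7>4; P3→X gives 9>6]
(A,S,Z): not NE [P2→R gives 6>4; P3→X gives 9>7]
(B,P,X): not NE [P2→R gives 9>2; P3→Y gives 8>3]
(B,P,Y): not NE [P2→R gives 7>4]
(B,P,Z): not NE [P2→Q gives 6>2; P3→Y gives 8>7]
(B,Q,X): not NE [P1→A gives 8>2; P2→R gives 9>3; P3→Z gives 9>6]
(B,Q,Y): not NE [P1→A gives 8>7; P2→R gives 7>3; P3→Z gives 9>4]
(B,Q,Z): not NE [P1→A gives 11>9]
(B,R,X): not NE [P1→A gives 9>7; P3→Y gives 8>6]
(B,R,Y): not NE [P1→A gives 9>6]
(B,R,Z): not NE [P1→C gives 8>3; P2→Q gives 6>3; P3→Y gives 8>6]
(B,S,X): not NE [P1→A gives 7>1; P2→R gives 9>8]
(B,S,Y): not NE [P2→R gives 7>4; P3→X gives 6>4]
(B,S,Z): not NE [P1→A gives 5>3; P2→Q gives 6>4; P3→X gives 6>1]
(C,P,X): not NE [P1→B gives 7>6; P2→Q gives 9>7; P3→Z gives 7>3]
(C,P,Y): not NE [P1→B gives 7>6; P3→Z gives 7>2]
(C,P,Z): not NE [P1→B gives 5>3; P2→S gives 9>5]
(C,Q,X): not NE [P1→A gives 8>3]
(C,Q,Y): not NE [P1→A gives 8>0; P2→P gives 9>8; P3→X gives 7>4]
(C,Q,Z): not NE [P1→A gives 11>6; P2→S gives 9>1; P3→X gives 7>2]
(C,R,X): not NE [P1→A gives 9>7; P2→Q gives 9>8; P3→Y gives 2>0]
(C,R,Y): not NE [P1→A gives 9>8; P2→P gives 9>8]
(C,R,Z): not NE [P2→S gives 9>1; P3→Y gives 2>1]
(C,S,X): not NE [P1→A gives 7>2; P2→Q gives 9>5; P3→Z gives 9>2]
(C,S,Y): not NE [P1→B gives 7>6; P2→P gives 9>8; P3→Z gives 9>0]
(C,S,Z): not NE [P1→A gives 5>4]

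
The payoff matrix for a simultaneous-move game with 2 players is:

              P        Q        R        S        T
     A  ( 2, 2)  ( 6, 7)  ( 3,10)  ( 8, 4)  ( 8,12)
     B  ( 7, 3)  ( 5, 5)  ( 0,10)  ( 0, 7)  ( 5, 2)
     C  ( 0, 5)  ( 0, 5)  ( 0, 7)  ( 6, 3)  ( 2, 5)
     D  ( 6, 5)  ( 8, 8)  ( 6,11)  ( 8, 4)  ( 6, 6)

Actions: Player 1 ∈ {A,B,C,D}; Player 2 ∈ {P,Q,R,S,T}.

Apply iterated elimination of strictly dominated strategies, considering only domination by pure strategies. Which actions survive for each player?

P1 drop C (A beats it: P:2>0 Q:6>0 R:3>0 S:8>6 T:8>2)
P2 drop P (Q beats it: A:7>2 B:5>3 D:8>5)
P1 drop B (A beats it: Q:6>5 R:3>0 S:8>0 T:8>5)
P2 drop Q (R beats it: A:10>7 D:11>8)
P2 drop S (R beats it: A:10>4 D:11>4)
P1→{A,D} P2→{R,T}

IESDS → P1:{A,D} P2:{R,T}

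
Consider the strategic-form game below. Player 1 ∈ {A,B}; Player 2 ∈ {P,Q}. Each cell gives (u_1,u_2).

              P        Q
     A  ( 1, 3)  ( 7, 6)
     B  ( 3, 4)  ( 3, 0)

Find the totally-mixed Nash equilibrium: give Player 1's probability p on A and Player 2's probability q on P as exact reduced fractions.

P1 indiff ⇒ q·1+(1-q)·7 = q·3+(1-q)·3 ⇒ q(-2) = (1-q)(-4) ⇒ q = 2/3
P2 indiff ⇒ p·3+(1-p)·4 = p·6+(1-p)·0 ⇒ p(-3) = (1-p)(-4) ⇒ p = 4/7

P1 mixes 4/7 on A; P2 mixes 2/3 on P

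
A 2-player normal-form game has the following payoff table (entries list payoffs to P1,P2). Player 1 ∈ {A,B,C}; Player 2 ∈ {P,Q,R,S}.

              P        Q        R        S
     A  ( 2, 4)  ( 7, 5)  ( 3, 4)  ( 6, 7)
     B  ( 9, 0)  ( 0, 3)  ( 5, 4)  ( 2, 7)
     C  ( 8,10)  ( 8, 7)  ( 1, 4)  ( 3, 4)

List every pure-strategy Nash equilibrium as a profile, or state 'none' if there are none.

(A,P): not NE [P1→B gives 9>2; P2→S gives 7>4]
(A,Q): not NE [P1→C gives 8>7; P2→S gives 7>5]
(A,R): not NE [P1→B gives 5>3; P2→S gives 7>4]
(A,S): NE
(B,P): not NE [P2→S gives 7>0]
(B,Q): not NE [P1→C gives 8>0; P2→S gives 7>3]
(B,R): not NE [P2→S gives 7>4]
(B,S): not NE [P1→A gives 6>2]
(C,P): not NE [P1→B gives 9>8]
(C,Q): not NE [P2→P gives 10>7]
(C,R): not NE [P1→B gives 5>1; P2→P gives 10>4]
(C,S): not NE [P1→A gives 6>3; P2→P gives 10>4]

Nash profiles: (A,S)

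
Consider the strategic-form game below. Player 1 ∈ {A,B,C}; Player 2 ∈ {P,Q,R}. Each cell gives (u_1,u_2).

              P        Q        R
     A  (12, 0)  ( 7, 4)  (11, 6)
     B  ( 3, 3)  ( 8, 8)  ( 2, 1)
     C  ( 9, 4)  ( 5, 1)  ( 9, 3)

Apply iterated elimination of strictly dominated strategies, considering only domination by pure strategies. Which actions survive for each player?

IESDS → P1:{A,B} P2:{Q,R}

P1 drop C (A beats it: P:12>9 Q:7>5 R:11>9)
P2 drop P (Q beats it: A:4>0 B:8>3)
P1→{A,B} P2→{Q,R}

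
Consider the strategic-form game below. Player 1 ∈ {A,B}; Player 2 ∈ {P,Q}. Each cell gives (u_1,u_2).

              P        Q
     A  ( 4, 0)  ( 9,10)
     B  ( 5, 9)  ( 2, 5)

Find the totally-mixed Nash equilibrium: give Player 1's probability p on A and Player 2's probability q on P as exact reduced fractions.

P1 indiff ⇒ q·4+(1-q)·9 = q·5+(1-q)·2 ⇒ q(-1) = (1-q)(-7) ⇒ q = 7/8
P2 indiff ⇒ p·0+(1-p)·9 = p·10+(1-p)·5 ⇒ p(-10) = (1-p)(-4) ⇒ p = 2/7

p=2/7, q=7/8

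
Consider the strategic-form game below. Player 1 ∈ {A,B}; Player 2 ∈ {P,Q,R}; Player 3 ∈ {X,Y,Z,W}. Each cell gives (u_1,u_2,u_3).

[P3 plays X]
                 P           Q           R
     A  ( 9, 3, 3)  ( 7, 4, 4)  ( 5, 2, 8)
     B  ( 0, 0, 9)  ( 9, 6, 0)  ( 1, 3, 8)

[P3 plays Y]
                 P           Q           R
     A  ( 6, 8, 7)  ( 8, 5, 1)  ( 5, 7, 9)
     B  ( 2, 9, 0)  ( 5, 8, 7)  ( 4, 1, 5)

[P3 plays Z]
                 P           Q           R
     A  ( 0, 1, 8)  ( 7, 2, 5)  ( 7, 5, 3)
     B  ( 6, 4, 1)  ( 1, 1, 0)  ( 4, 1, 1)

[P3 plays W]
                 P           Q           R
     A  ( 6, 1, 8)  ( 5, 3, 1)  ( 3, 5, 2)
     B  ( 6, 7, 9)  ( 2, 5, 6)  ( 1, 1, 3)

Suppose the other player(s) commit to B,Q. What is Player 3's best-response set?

argmax u_3 = {Y}

u_3(X vs B,Q) = 0
u_3(Y vs B,Q) = 7
u_3(Z vs B,Q) = 0
u_3(W vs B,Q) = 6
max payoff 7 at {Y}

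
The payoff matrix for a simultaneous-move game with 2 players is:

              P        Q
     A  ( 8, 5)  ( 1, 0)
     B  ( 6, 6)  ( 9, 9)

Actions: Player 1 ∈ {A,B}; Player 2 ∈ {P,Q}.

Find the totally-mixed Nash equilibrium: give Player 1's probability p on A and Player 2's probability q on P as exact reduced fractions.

P1 indiff ⇒ q·8+(1-q)·1 = q·6+(1-q)·9 ⇒ q(2) = (1-q)(8) ⇒ q = 4/5
P2 indiff ⇒ p·5+(1-p)·6 = p·0+(1-p)·9 ⇒ p(5) = (1-p)(3) ⇒ p = 3/8

p=3/8, q=4/5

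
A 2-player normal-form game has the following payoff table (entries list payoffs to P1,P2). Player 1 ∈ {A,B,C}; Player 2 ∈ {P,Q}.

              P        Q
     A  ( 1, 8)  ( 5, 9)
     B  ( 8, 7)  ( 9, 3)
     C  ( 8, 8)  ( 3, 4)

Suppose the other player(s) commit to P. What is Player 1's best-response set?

u_1(A vs P) = 1
u_1(B vs P) = 8
u_1(C vs P) = 8
max payoff 8 at {B,C}

argmax u_1 = {B,C}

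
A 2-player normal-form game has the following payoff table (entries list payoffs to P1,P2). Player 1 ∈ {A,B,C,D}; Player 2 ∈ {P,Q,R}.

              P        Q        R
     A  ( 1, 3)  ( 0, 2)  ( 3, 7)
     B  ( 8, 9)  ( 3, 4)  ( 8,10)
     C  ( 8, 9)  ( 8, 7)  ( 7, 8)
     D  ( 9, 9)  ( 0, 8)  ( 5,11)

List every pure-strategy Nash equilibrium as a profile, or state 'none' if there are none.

NE set: (B,R)

(A,P): not NE [P1→D gives 9>1; P2→R gives 7>3]
(A,Q): not NE [P1→C gives 8>0; P2→R gives 7>2]
(A,R): not NE [P1→B gives 8>3]
(B,P): not NE [P1→D gives 9>8; P2→R gives 10>9]
(B,Q): not NE [P1→C gives 8>3; P2→R gives 10>4]
(B,R): NE
(C,P): not NE [P1→D gives 9>8]
(C,Q): not NE [P2→P gives 9>7]
(C,R): not NE [P1→B gives 8>7; P2→P gives 9>8]
(D,P): not NE [P2→R gives 11>9]
(D,Q): not NE [P1→C gives 8>0; P2→R gives 11>8]
(D,R): not NE [P1→B gives 8>5]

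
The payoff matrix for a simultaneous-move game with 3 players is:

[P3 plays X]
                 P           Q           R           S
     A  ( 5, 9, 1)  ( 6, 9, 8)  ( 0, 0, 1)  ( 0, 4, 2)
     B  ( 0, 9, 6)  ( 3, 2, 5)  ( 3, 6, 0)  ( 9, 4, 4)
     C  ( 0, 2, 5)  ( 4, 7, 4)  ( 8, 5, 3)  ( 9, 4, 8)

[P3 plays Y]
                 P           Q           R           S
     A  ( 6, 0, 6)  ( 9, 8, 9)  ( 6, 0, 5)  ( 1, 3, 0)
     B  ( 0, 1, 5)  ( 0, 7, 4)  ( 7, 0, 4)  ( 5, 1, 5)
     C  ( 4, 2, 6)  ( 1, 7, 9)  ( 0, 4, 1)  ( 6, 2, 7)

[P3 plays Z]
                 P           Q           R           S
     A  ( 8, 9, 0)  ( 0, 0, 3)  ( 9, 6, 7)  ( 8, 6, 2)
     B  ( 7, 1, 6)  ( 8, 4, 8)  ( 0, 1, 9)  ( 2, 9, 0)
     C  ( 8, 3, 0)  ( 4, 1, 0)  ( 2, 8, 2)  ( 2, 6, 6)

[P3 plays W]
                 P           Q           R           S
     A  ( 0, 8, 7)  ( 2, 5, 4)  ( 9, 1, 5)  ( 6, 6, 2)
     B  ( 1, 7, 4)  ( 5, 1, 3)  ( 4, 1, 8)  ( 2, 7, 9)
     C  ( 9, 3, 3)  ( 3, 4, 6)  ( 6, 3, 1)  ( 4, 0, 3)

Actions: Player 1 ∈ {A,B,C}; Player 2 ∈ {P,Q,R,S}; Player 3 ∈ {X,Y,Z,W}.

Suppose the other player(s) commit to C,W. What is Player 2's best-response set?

P2 best: {Q}

u_2(P vs C,W) = 3
u_2(Q vs C,W) = 4
u_2(R vs C,W) = 3
u_2(S vs C,W) = 0
max payoff 4 at {Q}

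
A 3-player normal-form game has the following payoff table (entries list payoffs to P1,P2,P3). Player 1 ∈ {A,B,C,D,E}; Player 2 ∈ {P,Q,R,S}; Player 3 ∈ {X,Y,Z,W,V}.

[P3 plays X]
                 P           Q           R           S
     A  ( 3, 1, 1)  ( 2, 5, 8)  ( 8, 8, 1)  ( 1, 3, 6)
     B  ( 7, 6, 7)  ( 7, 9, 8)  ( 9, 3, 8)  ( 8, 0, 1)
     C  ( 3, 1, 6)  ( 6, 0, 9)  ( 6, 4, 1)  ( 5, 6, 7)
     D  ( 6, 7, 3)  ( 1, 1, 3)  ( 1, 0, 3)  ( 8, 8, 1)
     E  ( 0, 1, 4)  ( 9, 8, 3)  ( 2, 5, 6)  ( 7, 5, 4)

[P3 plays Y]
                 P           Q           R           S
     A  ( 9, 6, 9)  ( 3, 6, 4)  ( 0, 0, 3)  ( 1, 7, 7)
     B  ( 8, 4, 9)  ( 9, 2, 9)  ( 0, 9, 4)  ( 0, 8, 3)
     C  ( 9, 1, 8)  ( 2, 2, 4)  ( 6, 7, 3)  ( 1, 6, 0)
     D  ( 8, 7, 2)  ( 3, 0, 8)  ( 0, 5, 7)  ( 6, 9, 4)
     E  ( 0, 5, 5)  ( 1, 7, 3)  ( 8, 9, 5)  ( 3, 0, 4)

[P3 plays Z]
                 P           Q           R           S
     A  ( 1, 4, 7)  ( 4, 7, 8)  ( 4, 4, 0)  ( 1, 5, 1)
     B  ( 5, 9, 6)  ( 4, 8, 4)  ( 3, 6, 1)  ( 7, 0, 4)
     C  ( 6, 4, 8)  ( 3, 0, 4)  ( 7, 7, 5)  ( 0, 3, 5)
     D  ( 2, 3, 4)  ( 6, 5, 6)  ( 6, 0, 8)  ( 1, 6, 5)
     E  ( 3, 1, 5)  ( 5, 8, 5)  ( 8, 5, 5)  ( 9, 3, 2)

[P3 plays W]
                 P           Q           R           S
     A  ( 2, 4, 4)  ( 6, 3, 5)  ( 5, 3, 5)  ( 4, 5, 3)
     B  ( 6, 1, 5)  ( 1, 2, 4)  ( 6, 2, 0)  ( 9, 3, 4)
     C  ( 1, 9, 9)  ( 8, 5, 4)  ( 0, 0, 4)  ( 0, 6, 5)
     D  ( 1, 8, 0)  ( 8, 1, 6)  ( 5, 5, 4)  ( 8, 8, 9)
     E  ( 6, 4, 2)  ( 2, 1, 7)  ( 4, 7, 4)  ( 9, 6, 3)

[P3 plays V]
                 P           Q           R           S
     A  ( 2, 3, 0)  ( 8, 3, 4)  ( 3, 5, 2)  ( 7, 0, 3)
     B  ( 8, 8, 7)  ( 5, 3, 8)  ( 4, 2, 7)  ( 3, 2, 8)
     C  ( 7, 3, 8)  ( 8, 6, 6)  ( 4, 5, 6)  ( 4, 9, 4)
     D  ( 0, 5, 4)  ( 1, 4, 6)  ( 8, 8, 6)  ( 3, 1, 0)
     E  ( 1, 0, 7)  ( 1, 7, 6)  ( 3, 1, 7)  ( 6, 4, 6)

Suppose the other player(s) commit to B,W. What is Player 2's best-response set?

u_2(P vs B,W) = 1
u_2(Q vs B,W) = 2
u_2(R vs B,W) = 2
u_2(S vs B,W) = 3
max payoff 3 at {S}

BR_2 = {S}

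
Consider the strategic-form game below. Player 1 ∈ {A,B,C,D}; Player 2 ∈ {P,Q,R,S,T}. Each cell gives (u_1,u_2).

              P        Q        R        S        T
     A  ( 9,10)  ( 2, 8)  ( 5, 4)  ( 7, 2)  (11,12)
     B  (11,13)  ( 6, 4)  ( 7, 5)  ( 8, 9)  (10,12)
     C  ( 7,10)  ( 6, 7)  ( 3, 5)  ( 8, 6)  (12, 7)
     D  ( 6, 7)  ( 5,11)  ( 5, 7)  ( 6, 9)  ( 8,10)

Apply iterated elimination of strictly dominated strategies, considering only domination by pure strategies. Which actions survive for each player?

IESDS → P1:{A,B,C} P2:{P,T}

P1 drop D (B beats it: P:11>6 Q:6>5 R:7>5 S:8>6 T:10>8)
P2 drop Q (P beats it: A:10>8 B:13>4 C:10>7)
P2 drop R (P beats it: A:10>4 B:13>5 C:10>5)
P2 drop S (P beats it: A:10>2 B:13>9 C:10>6)
P1→{A,B,C} P2→{P,T}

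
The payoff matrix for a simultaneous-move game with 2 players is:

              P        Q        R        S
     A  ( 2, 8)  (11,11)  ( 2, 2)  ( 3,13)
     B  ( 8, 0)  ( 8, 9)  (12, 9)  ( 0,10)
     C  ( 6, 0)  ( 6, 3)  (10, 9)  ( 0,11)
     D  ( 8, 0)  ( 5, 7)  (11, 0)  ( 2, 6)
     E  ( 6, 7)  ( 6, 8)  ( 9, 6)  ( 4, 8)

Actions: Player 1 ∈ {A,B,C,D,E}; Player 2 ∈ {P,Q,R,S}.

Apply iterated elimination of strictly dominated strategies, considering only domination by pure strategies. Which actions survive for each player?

Remaining: P1:{A,E} P2:{Q,S}

P2 drop P (Q beats it: A:11>8 B:9>0 C:3>0 D:7>0 E:8>7)
P2 drop R (S beats it: A:13>2 B:10>9 C:11>9 D:6>0 E:8>6)
P1 drop B (A beats it: Q:11>8 S:3>0)
P1 drop C (A beats it: Q:11>6 S:3>0)
P1 drop D (A beats it: Q:11>5 S:3>2)
P1→{A,E} P2→{Q,S}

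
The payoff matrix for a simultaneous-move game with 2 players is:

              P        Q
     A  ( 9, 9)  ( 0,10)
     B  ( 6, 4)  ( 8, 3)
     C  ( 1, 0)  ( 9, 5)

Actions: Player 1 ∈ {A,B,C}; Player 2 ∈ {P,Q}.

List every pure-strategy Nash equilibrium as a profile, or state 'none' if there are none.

(A,P): not NE [P2→Q gives 10>9]
(A,Q): not NE [P1→C gives 9>0]
(B,P): not NE [P1→A gives 9>6]
(B,Q): not NE [P1→C gives 9>8; P2→P gives 4>3]
(C,P): not NE [P1→A gives 9>1; P2→Q gives 5>0]
(C,Q): NE

PSNE = {(C,Q)}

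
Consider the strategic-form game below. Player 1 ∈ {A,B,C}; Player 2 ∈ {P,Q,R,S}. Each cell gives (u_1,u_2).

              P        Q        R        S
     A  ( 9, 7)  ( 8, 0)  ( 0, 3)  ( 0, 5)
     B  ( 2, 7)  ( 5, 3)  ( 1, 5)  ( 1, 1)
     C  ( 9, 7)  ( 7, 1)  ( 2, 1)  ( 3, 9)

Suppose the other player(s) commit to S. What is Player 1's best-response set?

BR_1 = {C}

u_1(A vs S) = 0
u_1(B vs S) = 1
u_1(C vs S) = 3
max payoff 3 at {C}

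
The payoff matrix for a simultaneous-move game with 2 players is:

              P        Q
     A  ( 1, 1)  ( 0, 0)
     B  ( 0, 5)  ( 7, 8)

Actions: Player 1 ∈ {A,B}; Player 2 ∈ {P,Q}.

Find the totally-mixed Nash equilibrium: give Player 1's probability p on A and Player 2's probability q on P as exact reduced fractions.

P1 indiff ⇒ q·1+(1-q)·0 = q·0+(1-q)·7 ⇒ q(1) = (1-q)(7) ⇒ q = 7/8
P2 indiff ⇒ p·1+(1-p)·5 = p·0+(1-p)·8 ⇒ p(1) = (1-p)(3) ⇒ p = 3/4

p=3/4, q=7/8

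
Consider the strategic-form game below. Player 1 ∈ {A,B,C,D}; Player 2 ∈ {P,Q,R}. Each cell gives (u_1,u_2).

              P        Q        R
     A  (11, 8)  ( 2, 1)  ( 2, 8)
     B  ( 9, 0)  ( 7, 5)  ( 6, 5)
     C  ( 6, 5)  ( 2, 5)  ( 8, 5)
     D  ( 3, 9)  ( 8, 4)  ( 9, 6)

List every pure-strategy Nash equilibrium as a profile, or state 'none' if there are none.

(A,P): NE
(A,Q): not NE [P1→D gives 8>2; P2→R gives 8>1]
(A,R): not NE [P1→D gives 9>2]
(B,P): not NE [P1→A gives 11>9; P2→R gives 5>0]
(B,Q): not NE [P1→D gives 8>7]
(B,R): not NE [P1→D gives 9>6]
(C,P): not NE [P1→A gives 11>6]
(C,Q): not NE [P1→D gives 8>2]
(C,R): not NE [P1→D gives 9>8]
(D,P): not NE [P1→A gives 11>3]
(D,Q): not NE [P2→P gives 9>4]
(D,R): not NE [P2→P gives 9>6]

Nash profiles: (A,P)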